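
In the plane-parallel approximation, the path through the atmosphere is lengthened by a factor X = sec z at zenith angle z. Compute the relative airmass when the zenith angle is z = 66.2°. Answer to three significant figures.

X = sec z = 1/cos 66.2° = 1/0.4035 = 2.4780.

2.48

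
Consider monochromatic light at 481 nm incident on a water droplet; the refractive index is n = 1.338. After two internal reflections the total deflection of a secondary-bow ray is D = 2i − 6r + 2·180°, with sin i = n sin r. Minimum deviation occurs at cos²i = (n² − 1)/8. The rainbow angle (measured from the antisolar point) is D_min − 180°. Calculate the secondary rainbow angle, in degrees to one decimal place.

cos²i = (1.79024 − 1)/8 = 0.09878; i = arccos(0.31429) = 71.682°.
sin r = sin 71.682°/1.338 = 0.70951; r = 45.195°.
D_min = 2·71.682° − 6·45.195° + 360° = 232.193°.
Rainbow angle = D_min − 180° = 52.193°.

52.2°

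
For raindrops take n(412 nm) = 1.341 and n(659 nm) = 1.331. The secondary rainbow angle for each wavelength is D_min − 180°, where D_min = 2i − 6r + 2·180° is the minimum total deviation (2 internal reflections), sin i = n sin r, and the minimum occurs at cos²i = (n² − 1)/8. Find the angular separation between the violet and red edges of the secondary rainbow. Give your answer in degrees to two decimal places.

2.60°

At 412 nm (n = 1.341): cos²i = 0.09979 → i = 71.586°, r = 45.034°, D_min = 232.966°, rainbow angle = 52.966°.
At 659 nm (n = 1.331): cos²i = 0.09645 → i = 71.907°, r = 45.575°, D_min = 230.365°, rainbow angle = 50.365°.
Angular width = |52.966° − 50.365°| = 2.601°.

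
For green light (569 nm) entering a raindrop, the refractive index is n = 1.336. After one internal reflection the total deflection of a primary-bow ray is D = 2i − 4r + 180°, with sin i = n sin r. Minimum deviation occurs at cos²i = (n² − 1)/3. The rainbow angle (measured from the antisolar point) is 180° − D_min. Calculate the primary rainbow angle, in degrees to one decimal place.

41.6°

cos²i = (1.78490 − 1)/3 = 0.26163; i = arccos(0.51150) = 59.236°.
sin r = sin 59.236°/1.336 = 0.64318; r = 40.029°.
D_min = 2·59.236° − 4·40.029° + 180° = 138.356°.
Rainbow angle = 180° − D_min = 41.644°.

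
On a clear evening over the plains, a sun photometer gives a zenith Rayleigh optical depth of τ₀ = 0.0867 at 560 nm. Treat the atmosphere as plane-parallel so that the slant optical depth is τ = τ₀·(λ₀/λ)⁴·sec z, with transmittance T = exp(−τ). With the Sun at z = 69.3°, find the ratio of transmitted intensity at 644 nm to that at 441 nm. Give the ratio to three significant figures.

Airmass: sec 69.3° = 2.8291.
τ(644 nm) = 0.0867 × (560/644)⁴ × 2.8291 = 0.0867 × 0.5718 × 2.8291 = 0.1402.
τ(441 nm) = 0.0867 × (560/441)⁴ × 2.8291 = 0.0867 × 2.6001 × 2.8291 = 0.6378.
T(644)/T(441) = exp(τ_B − τ_A) = exp(0.4975) = 1.6446.

1.64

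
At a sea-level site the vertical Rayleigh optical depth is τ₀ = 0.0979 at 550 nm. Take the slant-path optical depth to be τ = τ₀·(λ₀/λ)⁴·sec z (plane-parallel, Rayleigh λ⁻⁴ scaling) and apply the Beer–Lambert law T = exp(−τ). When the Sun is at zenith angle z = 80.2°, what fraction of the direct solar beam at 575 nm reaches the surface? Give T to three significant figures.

0.618

sec 80.2° = 5.8751.
τ = 0.0979 × (550/575)⁴ × 5.8751 = 0.0979 × 0.8371 × 5.8751 = 0.4815.
T = exp(−0.4815) = 0.6179.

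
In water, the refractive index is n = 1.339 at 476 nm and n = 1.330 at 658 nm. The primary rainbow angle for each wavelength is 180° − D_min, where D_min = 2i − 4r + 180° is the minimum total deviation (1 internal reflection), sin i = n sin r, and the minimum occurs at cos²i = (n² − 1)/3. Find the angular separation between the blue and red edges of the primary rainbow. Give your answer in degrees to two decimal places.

At 476 nm (n = 1.339): cos²i = 0.26431 → i = 59.062°, r = 39.834°, D_min = 138.786°, rainbow angle = 41.214°.
At 658 nm (n = 1.330): cos²i = 0.25630 → i = 59.585°, r = 40.422°, D_min = 137.484°, rainbow angle = 42.516°.
Angular width = |41.214° − 42.516°| = 1.303°.

1.30°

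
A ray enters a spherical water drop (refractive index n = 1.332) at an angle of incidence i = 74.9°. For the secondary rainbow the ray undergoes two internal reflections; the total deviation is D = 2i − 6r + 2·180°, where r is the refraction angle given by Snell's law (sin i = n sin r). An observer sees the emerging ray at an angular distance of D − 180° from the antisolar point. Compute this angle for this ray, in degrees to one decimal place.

51.1°

sin r = sin 74.9° / 1.332 = 0.9655/1.332 = 0.7248; r = 46.45°.
D = 2·74.9° − 6·46.45° + 2·180° = 149.80° − 278.73° + 360° = 231.07°.
Angle from antisolar point = D − 180° = 51.07°.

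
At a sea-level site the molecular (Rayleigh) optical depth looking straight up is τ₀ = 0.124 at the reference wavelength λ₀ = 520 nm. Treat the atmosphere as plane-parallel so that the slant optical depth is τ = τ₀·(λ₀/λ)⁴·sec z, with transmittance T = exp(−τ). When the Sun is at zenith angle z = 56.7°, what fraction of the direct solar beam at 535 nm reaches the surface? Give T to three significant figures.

sec 56.7° = 1.8214.
τ = 0.124 × (520/535)⁴ × 1.8214 = 0.124 × 0.8925 × 1.8214 = 0.2016.
T = exp(−0.2016) = 0.8174.

0.817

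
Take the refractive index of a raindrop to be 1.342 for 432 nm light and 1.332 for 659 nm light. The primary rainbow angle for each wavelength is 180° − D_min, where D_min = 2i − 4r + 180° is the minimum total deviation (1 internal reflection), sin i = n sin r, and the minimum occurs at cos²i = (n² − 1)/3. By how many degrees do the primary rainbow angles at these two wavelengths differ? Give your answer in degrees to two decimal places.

1.44°

At 432 nm (n = 1.342): cos²i = 0.26699 → i = 58.888°, r = 39.641°, D_min = 139.213°, rainbow angle = 40.787°.
At 659 nm (n = 1.332): cos²i = 0.25807 → i = 59.469°, r = 40.290°, D_min = 137.776°, rainbow angle = 42.224°.
Angular width = |40.787° − 42.224°| = 1.437°.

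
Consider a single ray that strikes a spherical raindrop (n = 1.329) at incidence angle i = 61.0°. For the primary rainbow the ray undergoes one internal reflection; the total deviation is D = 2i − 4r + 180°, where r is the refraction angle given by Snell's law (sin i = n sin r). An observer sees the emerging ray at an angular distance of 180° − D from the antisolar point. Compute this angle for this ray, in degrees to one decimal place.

sin r = sin 61.0° / 1.329 = 0.8746/1.329 = 0.6581; r = 41.16°.
D = 2·61.0° − 4·41.16° + 180° = 122.00° − 164.62° + 180° = 137.38°.
Angle from antisolar point = 180° − D = 42.62°.

42.6°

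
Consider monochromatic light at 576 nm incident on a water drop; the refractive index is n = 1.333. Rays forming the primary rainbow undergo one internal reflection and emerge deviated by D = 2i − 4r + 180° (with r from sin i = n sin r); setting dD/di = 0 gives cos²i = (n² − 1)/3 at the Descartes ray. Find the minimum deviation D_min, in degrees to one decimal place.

cos²i = (1.77689 − 1)/3 = 0.25896; i = arccos(0.50888) = 59.410°.
sin r = sin 59.410°/1.333 = 0.64579; r = 40.225°.
D_min = 2·59.410° − 4·40.225° + 180° = 137.922°.

137.9°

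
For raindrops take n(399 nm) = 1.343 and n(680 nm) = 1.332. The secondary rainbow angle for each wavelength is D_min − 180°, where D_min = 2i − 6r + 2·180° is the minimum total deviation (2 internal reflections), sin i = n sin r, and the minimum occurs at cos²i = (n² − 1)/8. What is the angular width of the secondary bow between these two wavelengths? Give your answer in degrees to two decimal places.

At 399 nm (n = 1.343): cos²i = 0.10046 → i = 71.522°, r = 44.928°, D_min = 233.478°, rainbow angle = 53.478°.
At 680 nm (n = 1.332): cos²i = 0.09678 → i = 71.875°, r = 45.520°, D_min = 230.628°, rainbow angle = 50.628°.
Angular width = |53.478° − 50.628°| = 2.849°.

2.85°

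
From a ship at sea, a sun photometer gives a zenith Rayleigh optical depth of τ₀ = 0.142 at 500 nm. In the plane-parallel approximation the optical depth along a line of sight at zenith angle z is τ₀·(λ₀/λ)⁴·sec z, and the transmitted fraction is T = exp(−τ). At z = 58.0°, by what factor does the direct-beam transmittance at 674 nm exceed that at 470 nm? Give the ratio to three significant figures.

1.30

Airmass: sec 58.0° = 1.8871.
τ(674 nm) = 0.142 × (500/674)⁴ × 1.8871 = 0.142 × 0.3029 × 1.8871 = 0.0812.
τ(470 nm) = 0.142 × (500/470)⁴ × 1.8871 = 0.142 × 1.2808 × 1.8871 = 0.3432.
T(674)/T(470) = exp(τ_B − τ_A) = exp(0.2621) = 1.2996.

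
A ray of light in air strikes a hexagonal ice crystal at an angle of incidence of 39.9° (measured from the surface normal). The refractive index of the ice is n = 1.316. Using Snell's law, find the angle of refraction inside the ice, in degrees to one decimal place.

Snell: sin θ_r = sin θ_i / n = sin 39.9° / 1.316 = 0.6414 / 1.316 = 0.4874.
θ_r = arcsin(0.4874) = 29.17°.

29.2°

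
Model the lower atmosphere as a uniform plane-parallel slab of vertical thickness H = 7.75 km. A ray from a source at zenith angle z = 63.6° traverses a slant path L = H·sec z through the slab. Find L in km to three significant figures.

17.4 km

sec z = 1/cos 63.6° = 2.2490.
L = 7.75 × 2.2490 = 17.430 km.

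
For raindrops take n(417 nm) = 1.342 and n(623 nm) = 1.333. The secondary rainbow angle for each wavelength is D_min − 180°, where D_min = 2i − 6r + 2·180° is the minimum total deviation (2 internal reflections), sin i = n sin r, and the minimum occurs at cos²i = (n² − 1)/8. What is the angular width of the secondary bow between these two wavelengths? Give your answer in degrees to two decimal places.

At 417 nm (n = 1.342): cos²i = 0.10012 → i = 71.554°, r = 44.981°, D_min = 233.222°, rainbow angle = 53.222°.
At 623 nm (n = 1.333): cos²i = 0.09711 → i = 71.843°, r = 45.466°, D_min = 230.891°, rainbow angle = 50.891°.
Angular width = |53.222° − 50.891°| = 2.331°.

2.33°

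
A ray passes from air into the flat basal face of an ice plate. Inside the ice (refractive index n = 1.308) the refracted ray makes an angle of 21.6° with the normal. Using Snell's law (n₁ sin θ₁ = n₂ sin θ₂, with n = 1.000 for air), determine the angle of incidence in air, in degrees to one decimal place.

28.8°

Snell: sin θ_i = n · sin θ_r = 1.308 × sin 21.6° = 1.308 × 0.3681 = 0.4815.
θ_i = arcsin(0.4815) = 28.78°.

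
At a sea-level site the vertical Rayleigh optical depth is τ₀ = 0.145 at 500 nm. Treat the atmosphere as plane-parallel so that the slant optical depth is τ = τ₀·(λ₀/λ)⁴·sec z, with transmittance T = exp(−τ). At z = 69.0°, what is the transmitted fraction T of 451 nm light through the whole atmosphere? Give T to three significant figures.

0.543

sec 69.0° = 2.7904.
τ = 0.145 × (500/451)⁴ × 2.7904 = 0.145 × 1.5107 × 2.7904 = 0.6112.
T = exp(−0.6112) = 0.5427.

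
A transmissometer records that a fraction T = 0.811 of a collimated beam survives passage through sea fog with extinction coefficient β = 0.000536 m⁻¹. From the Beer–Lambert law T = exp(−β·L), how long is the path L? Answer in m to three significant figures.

391 m

Beer–Lambert: T = exp(−βL) ⇒ L = −ln(T)/β = −ln(0.811)/0.000536 = 0.2095/0.000536 = 390.8 m.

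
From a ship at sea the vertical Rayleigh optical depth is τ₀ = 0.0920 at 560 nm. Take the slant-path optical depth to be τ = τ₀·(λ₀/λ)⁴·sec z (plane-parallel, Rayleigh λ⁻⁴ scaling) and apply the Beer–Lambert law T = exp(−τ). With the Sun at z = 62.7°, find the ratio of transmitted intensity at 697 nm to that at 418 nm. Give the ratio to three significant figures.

Airmass: sec 62.7° = 2.1803.
τ(697 nm) = 0.0920 × (560/697)⁴ × 2.1803 = 0.0920 × 0.4167 × 2.1803 = 0.0836.
τ(418 nm) = 0.0920 × (560/418)⁴ × 2.1803 = 0.0920 × 3.2214 × 2.1803 = 0.6462.
T(697)/T(418) = exp(τ_B − τ_A) = exp(0.5626) = 1.7552.

1.76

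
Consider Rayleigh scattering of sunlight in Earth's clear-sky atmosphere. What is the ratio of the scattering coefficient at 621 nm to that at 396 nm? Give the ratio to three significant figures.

0.165

Rayleigh scattering ∝ λ⁻⁴, so the ratio of coefficients is the inverse fourth power of the wavelength ratio.
σ(621)/σ(396) = (396/621)⁴ = (0.6377)⁴ = 0.1654.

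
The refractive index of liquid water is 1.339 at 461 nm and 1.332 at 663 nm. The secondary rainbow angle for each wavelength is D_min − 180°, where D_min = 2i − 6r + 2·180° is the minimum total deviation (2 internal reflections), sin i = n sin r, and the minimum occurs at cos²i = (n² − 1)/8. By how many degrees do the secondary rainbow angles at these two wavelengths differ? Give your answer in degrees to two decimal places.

1.82°

At 461 nm (n = 1.339): cos²i = 0.09912 → i = 71.650°, r = 45.141°, D_min = 232.451°, rainbow angle = 52.451°.
At 663 nm (n = 1.332): cos²i = 0.09678 → i = 71.875°, r = 45.520°, D_min = 230.628°, rainbow angle = 50.628°.
Angular width = |52.451° − 50.628°| = 1.823°.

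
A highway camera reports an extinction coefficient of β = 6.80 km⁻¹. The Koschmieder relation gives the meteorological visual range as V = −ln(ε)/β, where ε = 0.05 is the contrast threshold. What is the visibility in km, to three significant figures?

V = −ln(0.05) / 6.80 = 2.996 / 6.80 = 0.4405 km.

0.441 km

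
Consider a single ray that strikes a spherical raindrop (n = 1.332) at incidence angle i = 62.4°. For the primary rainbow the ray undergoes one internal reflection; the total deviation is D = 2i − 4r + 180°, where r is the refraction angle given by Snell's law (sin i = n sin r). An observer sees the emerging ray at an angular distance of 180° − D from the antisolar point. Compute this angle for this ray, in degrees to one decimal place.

42.0°

sin r = sin 62.4° / 1.332 = 0.8862/1.332 = 0.6653; r = 41.71°.
D = 2·62.4° − 4·41.71° + 180° = 124.80° − 166.83° + 180° = 137.97°.
Angle from antisolar point = 180° − D = 42.03°.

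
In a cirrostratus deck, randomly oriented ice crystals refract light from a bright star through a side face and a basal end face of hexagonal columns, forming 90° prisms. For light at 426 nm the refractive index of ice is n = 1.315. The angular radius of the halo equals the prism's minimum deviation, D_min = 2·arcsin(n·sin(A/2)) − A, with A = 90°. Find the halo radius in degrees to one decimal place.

n·sin(A/2) = 1.315 × sin 45° = 1.315 × 0.7071 = 0.9298.
D_min = 2·arcsin(0.9298) − 90° = 2 × 68.411° − 90° = 46.821°.

46.8°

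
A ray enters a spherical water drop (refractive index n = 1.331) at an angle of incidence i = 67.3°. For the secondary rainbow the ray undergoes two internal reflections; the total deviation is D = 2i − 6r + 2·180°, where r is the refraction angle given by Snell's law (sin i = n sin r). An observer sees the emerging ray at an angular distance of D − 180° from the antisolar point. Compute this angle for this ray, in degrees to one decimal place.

sin r = sin 67.3° / 1.331 = 0.9225/1.331 = 0.6931; r = 43.88°.
D = 2·67.3° − 6·43.88° + 2·180° = 134.60° − 263.26° + 360° = 231.34°.
Angle from antisolar point = D − 180° = 51.34°.

51.3°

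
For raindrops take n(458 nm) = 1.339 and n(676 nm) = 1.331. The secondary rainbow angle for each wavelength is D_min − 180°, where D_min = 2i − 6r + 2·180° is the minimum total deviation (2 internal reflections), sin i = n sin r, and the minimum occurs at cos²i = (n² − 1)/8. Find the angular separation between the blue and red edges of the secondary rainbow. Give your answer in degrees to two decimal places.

2.09°

At 458 nm (n = 1.339): cos²i = 0.09912 → i = 71.650°, r = 45.141°, D_min = 232.451°, rainbow angle = 52.451°.
At 676 nm (n = 1.331): cos²i = 0.09645 → i = 71.907°, r = 45.575°, D_min = 230.365°, rainbow angle = 50.365°.
Angular width = |52.451° − 50.365°| = 2.086°.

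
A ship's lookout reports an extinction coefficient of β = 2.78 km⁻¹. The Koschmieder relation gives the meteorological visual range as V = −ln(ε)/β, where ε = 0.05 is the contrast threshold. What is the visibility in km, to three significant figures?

1.08 km

V = −ln(0.05) / 2.78 = 2.996 / 2.78 = 1.0776 km.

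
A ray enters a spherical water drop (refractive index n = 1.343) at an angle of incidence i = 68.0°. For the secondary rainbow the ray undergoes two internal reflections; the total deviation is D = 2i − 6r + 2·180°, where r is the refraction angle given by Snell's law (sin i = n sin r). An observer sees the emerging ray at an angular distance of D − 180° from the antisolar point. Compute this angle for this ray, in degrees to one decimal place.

54.0°

sin r = sin 68.0° / 1.343 = 0.9272/1.343 = 0.6904; r = 43.66°.
D = 2·68.0° − 6·43.66° + 2·180° = 136.00° − 261.96° + 360° = 234.04°.
Angle from antisolar point = D − 180° = 54.04°.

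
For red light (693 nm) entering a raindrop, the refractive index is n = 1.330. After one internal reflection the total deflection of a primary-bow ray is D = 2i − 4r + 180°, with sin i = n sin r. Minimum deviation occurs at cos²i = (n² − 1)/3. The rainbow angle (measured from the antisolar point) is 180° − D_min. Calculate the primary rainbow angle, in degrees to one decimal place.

cos²i = (1.76890 − 1)/3 = 0.25630; i = arccos(0.50626) = 59.585°.
sin r = sin 59.585°/1.330 = 0.64841; r = 40.422°.
D_min = 2·59.585° − 4·40.422° + 180° = 137.484°.
Rainbow angle = 180° − D_min = 42.516°.

42.5°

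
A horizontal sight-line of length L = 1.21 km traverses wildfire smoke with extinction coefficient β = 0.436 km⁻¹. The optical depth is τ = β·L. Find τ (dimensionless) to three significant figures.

0.528

τ = β·L = 0.436 × 1.21 = 0.5276.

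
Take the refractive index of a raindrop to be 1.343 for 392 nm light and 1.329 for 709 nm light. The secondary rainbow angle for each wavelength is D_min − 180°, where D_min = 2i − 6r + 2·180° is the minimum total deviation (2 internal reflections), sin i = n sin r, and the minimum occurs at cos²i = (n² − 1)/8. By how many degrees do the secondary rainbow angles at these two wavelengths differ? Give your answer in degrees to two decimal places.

3.64°

At 392 nm (n = 1.343): cos²i = 0.10046 → i = 71.522°, r = 44.928°, D_min = 233.478°, rainbow angle = 53.478°.
At 709 nm (n = 1.329): cos²i = 0.09578 → i = 71.972°, r = 45.685°, D_min = 229.837°, rainbow angle = 49.837°.
Angular width = |53.478° − 49.837°| = 3.641°.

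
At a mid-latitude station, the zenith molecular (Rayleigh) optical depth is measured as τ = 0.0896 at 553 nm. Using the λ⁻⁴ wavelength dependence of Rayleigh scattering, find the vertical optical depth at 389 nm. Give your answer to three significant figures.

τ(389 nm) = τ(553 nm) × (553/389)⁴ = 0.0896 × (1.4216)⁴ = 0.0896 × 4.0842 = 0.3659.

0.366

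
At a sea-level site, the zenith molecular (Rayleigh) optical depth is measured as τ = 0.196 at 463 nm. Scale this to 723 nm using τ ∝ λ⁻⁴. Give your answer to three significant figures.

τ(723 nm) = τ(463 nm) × (463/723)⁴ = 0.196 × (0.6404)⁴ = 0.196 × 0.1682 = 0.0330.

0.0330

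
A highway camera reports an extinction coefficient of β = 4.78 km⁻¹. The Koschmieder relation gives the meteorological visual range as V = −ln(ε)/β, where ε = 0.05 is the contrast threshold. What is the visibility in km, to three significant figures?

V = −ln(0.05) / 4.78 = 2.996 / 4.78 = 0.6267 km.

0.627 km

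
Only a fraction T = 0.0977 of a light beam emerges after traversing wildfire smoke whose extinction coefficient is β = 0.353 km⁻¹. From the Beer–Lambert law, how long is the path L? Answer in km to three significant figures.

6.59 km

Beer–Lambert: T = exp(−βL) ⇒ L = −ln(T)/β = −ln(0.0977)/0.353 = 2.3259/0.353 = 6.589 km.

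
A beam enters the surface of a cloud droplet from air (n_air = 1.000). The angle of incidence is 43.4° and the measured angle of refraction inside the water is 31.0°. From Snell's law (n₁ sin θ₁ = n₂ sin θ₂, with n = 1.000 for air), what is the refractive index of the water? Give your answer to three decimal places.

n = sin θ_i / sin θ_r = sin 43.4° / sin 31.0° = 0.6871 / 0.5150 = 1.3341.

1.334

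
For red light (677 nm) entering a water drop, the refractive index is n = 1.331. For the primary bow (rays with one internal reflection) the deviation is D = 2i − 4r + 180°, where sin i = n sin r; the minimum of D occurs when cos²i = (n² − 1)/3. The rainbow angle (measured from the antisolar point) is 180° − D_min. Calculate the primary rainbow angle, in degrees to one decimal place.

cos²i = (1.77156 − 1)/3 = 0.25719; i = arccos(0.50714) = 59.527°.
sin r = sin 59.527°/1.331 = 0.64753; r = 40.356°.
D_min = 2·59.527° − 4·40.356° + 180° = 137.630°.
Rainbow angle = 180° − D_min = 42.370°.

42.4°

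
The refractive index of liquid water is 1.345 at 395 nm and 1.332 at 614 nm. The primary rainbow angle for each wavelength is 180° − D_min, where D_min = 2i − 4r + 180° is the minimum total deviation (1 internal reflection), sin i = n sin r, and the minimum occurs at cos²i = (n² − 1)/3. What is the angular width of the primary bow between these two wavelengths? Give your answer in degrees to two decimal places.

1.86°

At 395 nm (n = 1.345): cos²i = 0.26967 → i = 58.715°, r = 39.448°, D_min = 139.635°, rainbow angle = 40.365°.
At 614 nm (n = 1.332): cos²i = 0.25807 → i = 59.469°, r = 40.290°, D_min = 137.776°, rainbow angle = 42.224°.
Angular width = |40.365° − 42.224°| = 1.859°.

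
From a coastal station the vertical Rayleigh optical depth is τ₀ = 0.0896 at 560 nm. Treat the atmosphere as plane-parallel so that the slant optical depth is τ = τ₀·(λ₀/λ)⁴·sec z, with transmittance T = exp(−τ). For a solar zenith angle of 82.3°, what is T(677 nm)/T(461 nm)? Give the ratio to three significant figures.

Airmass: sec 82.3° = 7.4635.
τ(677 nm) = 0.0896 × (560/677)⁴ × 7.4635 = 0.0896 × 0.4682 × 7.4635 = 0.3131.
τ(461 nm) = 0.0896 × (560/461)⁴ × 7.4635 = 0.0896 × 2.1775 × 7.4635 = 1.4561.
T(677)/T(461) = exp(τ_B − τ_A) = exp(1.1430) = 3.1363.

3.14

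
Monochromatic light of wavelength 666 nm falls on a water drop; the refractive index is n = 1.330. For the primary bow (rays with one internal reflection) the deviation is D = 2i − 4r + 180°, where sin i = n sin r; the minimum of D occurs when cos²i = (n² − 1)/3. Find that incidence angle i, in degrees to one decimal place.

59.6°

cos²i = (1.330² − 1)/3 = (1.76890 − 1)/3 = 0.25630.
cos i = 0.50626, so i = 59.585°.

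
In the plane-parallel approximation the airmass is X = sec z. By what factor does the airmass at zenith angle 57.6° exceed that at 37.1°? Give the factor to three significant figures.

X(57.6°)/X(37.1°) = sec 57.6° / sec 37.1° = cos 37.1° / cos 57.6° = 0.7976/0.5358 = 1.4885.

1.49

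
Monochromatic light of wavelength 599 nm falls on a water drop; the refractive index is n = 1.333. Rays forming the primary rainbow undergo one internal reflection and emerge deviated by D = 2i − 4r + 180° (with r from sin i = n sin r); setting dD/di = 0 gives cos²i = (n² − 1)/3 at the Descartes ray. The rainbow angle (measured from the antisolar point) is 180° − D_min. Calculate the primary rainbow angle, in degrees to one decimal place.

cos²i = (1.77689 − 1)/3 = 0.25896; i = arccos(0.50888) = 59.410°.
sin r = sin 59.410°/1.333 = 0.64579; r = 40.225°.
D_min = 2·59.410° − 4·40.225° + 180° = 137.922°.
Rainbow angle = 180° − D_min = 42.078°.

42.1°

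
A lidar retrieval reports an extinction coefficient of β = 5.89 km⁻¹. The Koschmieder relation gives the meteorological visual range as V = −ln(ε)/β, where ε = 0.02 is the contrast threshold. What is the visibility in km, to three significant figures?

V = −ln(0.02) / 5.89 = 3.912 / 5.89 = 0.6642 km.

0.664 km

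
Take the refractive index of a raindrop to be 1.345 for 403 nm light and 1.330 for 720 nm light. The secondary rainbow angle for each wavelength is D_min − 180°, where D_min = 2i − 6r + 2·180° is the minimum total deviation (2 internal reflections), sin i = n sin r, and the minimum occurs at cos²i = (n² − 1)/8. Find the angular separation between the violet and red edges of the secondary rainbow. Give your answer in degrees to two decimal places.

At 403 nm (n = 1.345): cos²i = 0.10113 → i = 71.458°, r = 44.821°, D_min = 233.987°, rainbow angle = 53.987°.
At 720 nm (n = 1.330): cos²i = 0.09611 → i = 71.940°, r = 45.630°, D_min = 230.101°, rainbow angle = 50.101°.
Angular width = |53.987° − 50.101°| = 3.886°.

3.89°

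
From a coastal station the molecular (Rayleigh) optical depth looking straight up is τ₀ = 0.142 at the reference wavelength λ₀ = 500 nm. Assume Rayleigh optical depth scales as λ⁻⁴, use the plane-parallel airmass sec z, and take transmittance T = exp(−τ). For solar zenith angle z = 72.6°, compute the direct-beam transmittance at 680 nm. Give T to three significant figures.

0.870

sec 72.6° = 3.3440.
τ = 0.142 × (500/680)⁴ × 3.3440 = 0.142 × 0.2923 × 3.3440 = 0.1388.
T = exp(−0.1388) = 0.8704.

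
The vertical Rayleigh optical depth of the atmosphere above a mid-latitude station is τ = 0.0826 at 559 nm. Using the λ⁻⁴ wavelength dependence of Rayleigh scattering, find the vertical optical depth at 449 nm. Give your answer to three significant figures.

τ(449 nm) = τ(559 nm) × (559/449)⁴ = 0.0826 × (1.2450)⁴ = 0.0826 × 2.4025 = 0.1984.

0.198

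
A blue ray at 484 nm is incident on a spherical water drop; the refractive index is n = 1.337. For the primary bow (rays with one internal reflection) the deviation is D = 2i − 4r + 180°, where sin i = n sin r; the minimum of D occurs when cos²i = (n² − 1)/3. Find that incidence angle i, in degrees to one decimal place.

cos²i = (1.337² − 1)/3 = (1.78757 − 1)/3 = 0.26252.
cos i = 0.51237, so i = 59.178°.

59.2°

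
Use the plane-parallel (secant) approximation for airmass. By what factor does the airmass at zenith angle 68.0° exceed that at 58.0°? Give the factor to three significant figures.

X(68.0°)/X(58.0°) = sec 68.0° / sec 58.0° = cos 58.0° / cos 68.0° = 0.5299/0.3746 = 1.4146.

1.41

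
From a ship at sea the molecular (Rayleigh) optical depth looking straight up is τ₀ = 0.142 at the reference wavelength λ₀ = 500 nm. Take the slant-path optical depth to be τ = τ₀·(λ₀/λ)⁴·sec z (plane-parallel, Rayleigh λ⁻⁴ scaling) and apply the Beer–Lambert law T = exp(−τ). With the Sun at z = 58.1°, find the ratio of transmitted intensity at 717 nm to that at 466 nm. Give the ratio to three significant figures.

Airmass: sec 58.1° = 1.8924.
τ(717 nm) = 0.142 × (500/717)⁴ × 1.8924 = 0.142 × 0.2365 × 1.8924 = 0.0635.
τ(466 nm) = 0.142 × (500/466)⁴ × 1.8924 = 0.142 × 1.3254 × 1.8924 = 0.3561.
T(717)/T(466) = exp(τ_B − τ_A) = exp(0.2926) = 1.3399.

1.34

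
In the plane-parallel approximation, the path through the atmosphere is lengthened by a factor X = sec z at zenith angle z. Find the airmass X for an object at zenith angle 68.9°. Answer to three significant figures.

2.78

X = sec z = 1/cos 68.9° = 1/0.3600 = 2.7778.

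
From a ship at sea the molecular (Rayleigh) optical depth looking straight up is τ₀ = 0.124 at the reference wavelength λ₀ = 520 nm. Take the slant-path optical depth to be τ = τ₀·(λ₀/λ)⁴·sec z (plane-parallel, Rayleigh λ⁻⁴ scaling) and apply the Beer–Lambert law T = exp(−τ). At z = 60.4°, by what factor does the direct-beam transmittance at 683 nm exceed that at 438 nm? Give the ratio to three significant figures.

Airmass: sec 60.4° = 2.0245.
τ(683 nm) = 0.124 × (520/683)⁴ × 2.0245 = 0.124 × 0.3360 × 2.0245 = 0.0843.
τ(438 nm) = 0.124 × (520/438)⁴ × 2.0245 = 0.124 × 1.9866 × 2.0245 = 0.4987.
T(683)/T(438) = exp(τ_B − τ_A) = exp(0.4144) = 1.5134.

1.51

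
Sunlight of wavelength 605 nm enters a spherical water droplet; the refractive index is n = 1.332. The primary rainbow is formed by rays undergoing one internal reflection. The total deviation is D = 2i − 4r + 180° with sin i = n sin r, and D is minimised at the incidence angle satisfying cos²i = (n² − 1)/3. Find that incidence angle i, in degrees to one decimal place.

cos²i = (1.332² − 1)/3 = (1.77422 − 1)/3 = 0.25807.
cos i = 0.50801, so i = 59.469°.

59.5°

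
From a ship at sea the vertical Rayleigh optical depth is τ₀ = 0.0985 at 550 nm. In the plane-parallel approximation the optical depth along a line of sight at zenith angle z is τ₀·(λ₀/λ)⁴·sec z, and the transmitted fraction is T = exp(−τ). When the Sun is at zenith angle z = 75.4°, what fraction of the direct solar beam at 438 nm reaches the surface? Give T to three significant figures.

sec 75.4° = 3.9672.
τ = 0.0985 × (550/438)⁴ × 3.9672 = 0.0985 × 2.4863 × 3.9672 = 0.9716.
T = exp(−0.9716) = 0.3785.

0.378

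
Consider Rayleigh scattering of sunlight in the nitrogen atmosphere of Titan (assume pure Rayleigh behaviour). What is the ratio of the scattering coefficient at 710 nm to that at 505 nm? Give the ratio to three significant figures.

0.256

Rayleigh scattering ∝ λ⁻⁴, so the ratio of coefficients is the inverse fourth power of the wavelength ratio.
σ(710)/σ(505) = (505/710)⁴ = (0.7113)⁴ = 0.2559.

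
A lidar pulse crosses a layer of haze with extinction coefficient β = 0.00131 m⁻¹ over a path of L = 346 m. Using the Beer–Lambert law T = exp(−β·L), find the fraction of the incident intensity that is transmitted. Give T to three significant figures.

0.636

τ = β·L = 0.00131 × 346 = 0.4533.
T = exp(−0.4533) = 0.6356.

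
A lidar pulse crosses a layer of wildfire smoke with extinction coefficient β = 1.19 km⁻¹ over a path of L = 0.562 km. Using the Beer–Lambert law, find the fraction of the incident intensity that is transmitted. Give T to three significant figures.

τ = β·L = 1.19 × 0.562 = 0.6688.
T = exp(−0.6688) = 0.5123.

0.512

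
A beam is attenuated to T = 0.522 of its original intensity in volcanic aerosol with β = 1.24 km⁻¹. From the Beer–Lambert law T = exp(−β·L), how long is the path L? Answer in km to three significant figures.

Beer–Lambert: T = exp(−βL) ⇒ L = −ln(T)/β = −ln(0.522)/1.24 = 0.6501/1.24 = 0.5243 km.

0.524 km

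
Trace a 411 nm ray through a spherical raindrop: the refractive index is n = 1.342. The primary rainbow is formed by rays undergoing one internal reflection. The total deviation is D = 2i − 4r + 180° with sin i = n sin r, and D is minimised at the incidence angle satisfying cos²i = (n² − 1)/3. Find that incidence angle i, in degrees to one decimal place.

58.9°

cos²i = (1.342² − 1)/3 = (1.80096 − 1)/3 = 0.26699.
cos i = 0.51671, so i = 58.888°.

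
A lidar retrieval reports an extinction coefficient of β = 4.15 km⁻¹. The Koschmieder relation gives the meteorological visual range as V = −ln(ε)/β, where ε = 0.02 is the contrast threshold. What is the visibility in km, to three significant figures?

V = −ln(0.02) / 4.15 = 3.912 / 4.15 = 0.9427 km.

0.943 km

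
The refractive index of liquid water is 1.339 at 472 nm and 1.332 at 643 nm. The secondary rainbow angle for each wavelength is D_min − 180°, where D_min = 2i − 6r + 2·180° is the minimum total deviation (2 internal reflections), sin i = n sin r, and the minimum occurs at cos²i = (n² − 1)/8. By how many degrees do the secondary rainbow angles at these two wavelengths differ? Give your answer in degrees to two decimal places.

At 472 nm (n = 1.339): cos²i = 0.09912 → i = 71.650°, r = 45.141°, D_min = 232.451°, rainbow angle = 52.451°.
At 643 nm (n = 1.332): cos²i = 0.09678 → i = 71.875°, r = 45.520°, D_min = 230.628°, rainbow angle = 50.628°.
Angular width = |52.451° − 50.628°| = 1.823°.

1.82°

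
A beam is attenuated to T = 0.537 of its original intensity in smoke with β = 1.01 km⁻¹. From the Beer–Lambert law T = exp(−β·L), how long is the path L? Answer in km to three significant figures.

0.616 km

Beer–Lambert: T = exp(−βL) ⇒ L = −ln(T)/β = −ln(0.537)/1.01 = 0.6218/1.01 = 0.6156 km.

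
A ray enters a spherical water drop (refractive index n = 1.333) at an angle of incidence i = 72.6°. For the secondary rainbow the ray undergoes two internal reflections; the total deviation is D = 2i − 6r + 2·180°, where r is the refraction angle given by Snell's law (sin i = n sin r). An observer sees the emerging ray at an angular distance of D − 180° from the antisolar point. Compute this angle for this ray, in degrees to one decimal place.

sin r = sin 72.6° / 1.333 = 0.9542/1.333 = 0.7159; r = 45.71°.
D = 2·72.6° − 6·45.71° + 2·180° = 145.20° − 274.28° + 360° = 230.92°.
Angle from antisolar point = D − 180° = 50.92°.

50.9°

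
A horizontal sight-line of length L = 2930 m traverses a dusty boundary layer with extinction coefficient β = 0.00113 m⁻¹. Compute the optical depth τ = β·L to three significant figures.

3.31

τ = β·L = 0.00113 × 2930 = 3.3109.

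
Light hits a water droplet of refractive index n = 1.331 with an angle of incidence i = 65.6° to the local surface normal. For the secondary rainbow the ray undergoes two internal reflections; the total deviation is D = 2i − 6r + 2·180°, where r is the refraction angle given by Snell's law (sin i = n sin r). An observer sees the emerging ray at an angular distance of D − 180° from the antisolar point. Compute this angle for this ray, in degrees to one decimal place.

52.2°

sin r = sin 65.6° / 1.331 = 0.9107/1.331 = 0.6842; r = 43.17°.
D = 2·65.6° − 6·43.17° + 2·180° = 131.20° − 259.04° + 360° = 232.16°.
Angle from antisolar point = D − 180° = 52.16°.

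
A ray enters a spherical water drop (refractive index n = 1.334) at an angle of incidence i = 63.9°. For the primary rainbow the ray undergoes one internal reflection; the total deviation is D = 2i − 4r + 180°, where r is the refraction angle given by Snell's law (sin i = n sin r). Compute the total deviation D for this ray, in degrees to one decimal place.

138.5°

sin r = sin 63.9° / 1.334 = 0.8980/1.334 = 0.6732; r = 42.31°.
D = 2·63.9° − 4·42.31° + 180° = 127.80° − 169.25° + 180° = 138.55°.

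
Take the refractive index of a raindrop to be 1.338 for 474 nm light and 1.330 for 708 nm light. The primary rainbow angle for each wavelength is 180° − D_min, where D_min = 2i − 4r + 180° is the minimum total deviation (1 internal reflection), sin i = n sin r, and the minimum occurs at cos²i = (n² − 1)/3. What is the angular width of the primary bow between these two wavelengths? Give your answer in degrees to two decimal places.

At 474 nm (n = 1.338): cos²i = 0.26341 → i = 59.120°, r = 39.899°, D_min = 138.643°, rainbow angle = 41.357°.
At 708 nm (n = 1.330): cos²i = 0.25630 → i = 59.585°, r = 40.422°, D_min = 137.484°, rainbow angle = 42.516°.
Angular width = |41.357° − 42.516°| = 1.160°.

1.16°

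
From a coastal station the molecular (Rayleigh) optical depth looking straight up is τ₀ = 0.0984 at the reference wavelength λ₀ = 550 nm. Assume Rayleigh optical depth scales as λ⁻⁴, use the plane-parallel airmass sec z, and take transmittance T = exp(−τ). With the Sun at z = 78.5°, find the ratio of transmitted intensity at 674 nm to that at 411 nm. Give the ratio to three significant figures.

Airmass: sec 78.5° = 5.0159.
τ(674 nm) = 0.0984 × (550/674)⁴ × 5.0159 = 0.0984 × 0.4434 × 5.0159 = 0.2189.
τ(411 nm) = 0.0984 × (550/411)⁴ × 5.0159 = 0.0984 × 3.2069 × 5.0159 = 1.5828.
T(674)/T(411) = exp(τ_B − τ_A) = exp(1.3639) = 3.9116.

3.91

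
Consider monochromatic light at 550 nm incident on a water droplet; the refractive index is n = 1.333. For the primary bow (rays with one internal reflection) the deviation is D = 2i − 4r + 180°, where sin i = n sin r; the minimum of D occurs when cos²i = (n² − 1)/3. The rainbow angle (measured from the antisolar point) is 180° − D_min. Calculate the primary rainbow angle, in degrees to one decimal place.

42.1°

cos²i = (1.77689 − 1)/3 = 0.25896; i = arccos(0.50888) = 59.410°.
sin r = sin 59.410°/1.333 = 0.64579; r = 40.225°.
D_min = 2·59.410° − 4·40.225° + 180° = 137.922°.
Rainbow angle = 180° − D_min = 42.078°.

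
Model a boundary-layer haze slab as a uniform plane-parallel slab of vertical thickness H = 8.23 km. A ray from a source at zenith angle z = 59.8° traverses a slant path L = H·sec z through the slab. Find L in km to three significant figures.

sec z = 1/cos 59.8° = 1.9880.
L = 8.23 × 1.9880 = 16.361 km.

16.4 km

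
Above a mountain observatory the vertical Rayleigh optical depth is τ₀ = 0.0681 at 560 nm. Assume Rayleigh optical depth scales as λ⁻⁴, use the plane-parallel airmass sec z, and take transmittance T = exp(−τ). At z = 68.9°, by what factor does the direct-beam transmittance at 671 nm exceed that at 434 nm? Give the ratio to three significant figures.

Airmass: sec 68.9° = 2.7778.
τ(671 nm) = 0.0681 × (560/671)⁴ × 2.7778 = 0.0681 × 0.4851 × 2.7778 = 0.0918.
τ(434 nm) = 0.0681 × (560/434)⁴ × 2.7778 = 0.0681 × 2.7720 × 2.7778 = 0.5244.
T(671)/T(434) = exp(τ_B − τ_A) = exp(0.4326) = 1.5413.

1.54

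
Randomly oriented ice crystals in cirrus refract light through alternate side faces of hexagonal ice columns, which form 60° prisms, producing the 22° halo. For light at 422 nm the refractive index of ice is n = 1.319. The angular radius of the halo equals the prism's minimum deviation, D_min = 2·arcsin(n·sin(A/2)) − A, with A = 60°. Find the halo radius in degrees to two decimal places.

n·sin(A/2) = 1.319 × sin 30° = 1.319 × 0.5000 = 0.6595.
D_min = 2·arcsin(0.6595) − 60° = 2 × 41.262° − 60° = 22.524°.

22.52°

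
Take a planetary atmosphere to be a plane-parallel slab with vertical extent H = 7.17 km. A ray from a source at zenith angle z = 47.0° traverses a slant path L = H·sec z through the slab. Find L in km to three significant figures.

sec z = 1/cos 47.0° = 1.4663.
L = 7.17 × 1.4663 = 10.513 km.

10.5 km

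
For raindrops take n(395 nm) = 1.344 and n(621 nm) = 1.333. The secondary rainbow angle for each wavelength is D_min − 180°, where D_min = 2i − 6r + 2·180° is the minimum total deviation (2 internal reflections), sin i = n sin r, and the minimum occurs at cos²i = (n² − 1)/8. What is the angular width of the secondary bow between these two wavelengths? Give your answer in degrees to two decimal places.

2.84°

At 395 nm (n = 1.344): cos²i = 0.10079 → i = 71.490°, r = 44.874°, D_min = 233.733°, rainbow angle = 53.733°.
At 621 nm (n = 1.333): cos²i = 0.09711 → i = 71.843°, r = 45.466°, D_min = 230.891°, rainbow angle = 50.891°.
Angular width = |53.733° − 50.891°| = 2.842°.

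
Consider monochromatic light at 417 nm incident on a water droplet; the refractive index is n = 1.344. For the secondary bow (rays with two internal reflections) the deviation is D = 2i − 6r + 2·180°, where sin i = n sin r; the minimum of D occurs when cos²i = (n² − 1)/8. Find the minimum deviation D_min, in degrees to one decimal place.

233.7°

cos²i = (1.80634 − 1)/8 = 0.10079; i = arccos(0.31748) = 71.490°.
sin r = sin 71.490°/1.344 = 0.70555; r = 44.874°.
D_min = 2·71.490° − 6·44.874° + 360° = 233.733°.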